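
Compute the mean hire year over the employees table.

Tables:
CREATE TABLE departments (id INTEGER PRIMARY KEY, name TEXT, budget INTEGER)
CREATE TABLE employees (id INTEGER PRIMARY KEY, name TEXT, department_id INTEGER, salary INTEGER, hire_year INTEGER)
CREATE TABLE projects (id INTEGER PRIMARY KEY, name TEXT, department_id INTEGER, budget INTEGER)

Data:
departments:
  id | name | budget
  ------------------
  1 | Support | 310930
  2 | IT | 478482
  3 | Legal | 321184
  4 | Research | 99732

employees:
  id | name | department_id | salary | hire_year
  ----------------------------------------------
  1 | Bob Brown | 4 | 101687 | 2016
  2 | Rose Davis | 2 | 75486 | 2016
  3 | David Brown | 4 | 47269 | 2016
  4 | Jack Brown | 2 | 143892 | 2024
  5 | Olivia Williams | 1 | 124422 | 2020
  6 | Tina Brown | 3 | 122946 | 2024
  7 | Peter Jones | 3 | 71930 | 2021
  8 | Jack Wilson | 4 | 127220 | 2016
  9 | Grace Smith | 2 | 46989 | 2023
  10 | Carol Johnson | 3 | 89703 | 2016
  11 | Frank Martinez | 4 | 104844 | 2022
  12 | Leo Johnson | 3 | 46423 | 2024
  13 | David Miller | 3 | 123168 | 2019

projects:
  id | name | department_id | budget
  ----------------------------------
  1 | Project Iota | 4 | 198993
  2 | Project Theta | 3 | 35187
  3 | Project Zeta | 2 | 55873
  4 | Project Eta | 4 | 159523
SELECT AVG(hire_year) FROM employees

Execution result:
2019.77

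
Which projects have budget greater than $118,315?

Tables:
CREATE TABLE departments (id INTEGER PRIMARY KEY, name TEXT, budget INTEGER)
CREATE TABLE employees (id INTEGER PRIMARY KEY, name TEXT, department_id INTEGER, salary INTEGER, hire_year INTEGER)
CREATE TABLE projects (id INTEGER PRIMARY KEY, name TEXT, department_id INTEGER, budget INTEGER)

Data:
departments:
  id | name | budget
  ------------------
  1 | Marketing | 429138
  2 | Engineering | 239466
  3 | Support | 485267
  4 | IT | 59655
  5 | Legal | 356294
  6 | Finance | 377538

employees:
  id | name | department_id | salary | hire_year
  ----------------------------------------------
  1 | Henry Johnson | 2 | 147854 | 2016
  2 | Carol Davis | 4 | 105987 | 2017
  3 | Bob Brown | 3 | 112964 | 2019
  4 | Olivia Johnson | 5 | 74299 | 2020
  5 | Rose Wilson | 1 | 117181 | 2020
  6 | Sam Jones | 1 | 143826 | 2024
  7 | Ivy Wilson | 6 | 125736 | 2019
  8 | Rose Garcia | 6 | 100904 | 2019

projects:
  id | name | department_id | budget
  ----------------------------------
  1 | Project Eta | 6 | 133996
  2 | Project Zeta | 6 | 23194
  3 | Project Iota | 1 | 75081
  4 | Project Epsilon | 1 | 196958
SELECT name, budget FROM projects WHERE budget > 118315

Execution result:
name | budget
Project Eta | 133996
Project Epsilon | 196958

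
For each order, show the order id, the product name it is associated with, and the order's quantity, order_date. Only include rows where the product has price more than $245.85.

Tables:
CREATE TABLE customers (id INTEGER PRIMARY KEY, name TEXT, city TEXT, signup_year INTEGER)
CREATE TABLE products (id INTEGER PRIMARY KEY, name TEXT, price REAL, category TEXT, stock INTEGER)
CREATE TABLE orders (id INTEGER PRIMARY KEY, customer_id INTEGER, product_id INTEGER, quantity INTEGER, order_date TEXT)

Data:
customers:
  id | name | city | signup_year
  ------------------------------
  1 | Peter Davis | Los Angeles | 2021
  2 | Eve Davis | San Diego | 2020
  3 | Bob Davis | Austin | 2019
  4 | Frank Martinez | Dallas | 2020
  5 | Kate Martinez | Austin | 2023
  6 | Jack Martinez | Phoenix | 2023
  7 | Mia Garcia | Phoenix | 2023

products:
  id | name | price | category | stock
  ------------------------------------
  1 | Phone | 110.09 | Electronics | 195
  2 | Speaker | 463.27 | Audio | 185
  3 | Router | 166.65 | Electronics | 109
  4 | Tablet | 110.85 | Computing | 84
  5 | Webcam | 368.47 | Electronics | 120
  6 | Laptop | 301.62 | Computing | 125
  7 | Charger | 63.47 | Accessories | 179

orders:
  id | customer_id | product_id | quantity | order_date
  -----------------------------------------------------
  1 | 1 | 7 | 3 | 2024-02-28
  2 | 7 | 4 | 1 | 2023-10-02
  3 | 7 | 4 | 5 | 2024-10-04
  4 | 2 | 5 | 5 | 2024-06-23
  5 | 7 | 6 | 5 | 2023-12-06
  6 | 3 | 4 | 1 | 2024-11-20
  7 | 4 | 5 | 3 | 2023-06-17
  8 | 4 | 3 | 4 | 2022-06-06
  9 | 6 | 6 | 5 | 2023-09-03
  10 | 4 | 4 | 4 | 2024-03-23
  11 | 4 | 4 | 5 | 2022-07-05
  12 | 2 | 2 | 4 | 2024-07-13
SELECT c.id, p.name AS product, c.quantity, c.order_date FROM orders c JOIN products p ON c.product_id = p.id WHERE p.price > 245.85

Execution result:
id | product | quantity | order_date
4 | Webcam | 5 | 2024-06-23
5 | Laptop | 5 | 2023-12-06
7 | Webcam | 3 | 2023-06-17
9 | Laptop | 5 | 2023-09-03
12 | Speaker | 4 | 2024-07-13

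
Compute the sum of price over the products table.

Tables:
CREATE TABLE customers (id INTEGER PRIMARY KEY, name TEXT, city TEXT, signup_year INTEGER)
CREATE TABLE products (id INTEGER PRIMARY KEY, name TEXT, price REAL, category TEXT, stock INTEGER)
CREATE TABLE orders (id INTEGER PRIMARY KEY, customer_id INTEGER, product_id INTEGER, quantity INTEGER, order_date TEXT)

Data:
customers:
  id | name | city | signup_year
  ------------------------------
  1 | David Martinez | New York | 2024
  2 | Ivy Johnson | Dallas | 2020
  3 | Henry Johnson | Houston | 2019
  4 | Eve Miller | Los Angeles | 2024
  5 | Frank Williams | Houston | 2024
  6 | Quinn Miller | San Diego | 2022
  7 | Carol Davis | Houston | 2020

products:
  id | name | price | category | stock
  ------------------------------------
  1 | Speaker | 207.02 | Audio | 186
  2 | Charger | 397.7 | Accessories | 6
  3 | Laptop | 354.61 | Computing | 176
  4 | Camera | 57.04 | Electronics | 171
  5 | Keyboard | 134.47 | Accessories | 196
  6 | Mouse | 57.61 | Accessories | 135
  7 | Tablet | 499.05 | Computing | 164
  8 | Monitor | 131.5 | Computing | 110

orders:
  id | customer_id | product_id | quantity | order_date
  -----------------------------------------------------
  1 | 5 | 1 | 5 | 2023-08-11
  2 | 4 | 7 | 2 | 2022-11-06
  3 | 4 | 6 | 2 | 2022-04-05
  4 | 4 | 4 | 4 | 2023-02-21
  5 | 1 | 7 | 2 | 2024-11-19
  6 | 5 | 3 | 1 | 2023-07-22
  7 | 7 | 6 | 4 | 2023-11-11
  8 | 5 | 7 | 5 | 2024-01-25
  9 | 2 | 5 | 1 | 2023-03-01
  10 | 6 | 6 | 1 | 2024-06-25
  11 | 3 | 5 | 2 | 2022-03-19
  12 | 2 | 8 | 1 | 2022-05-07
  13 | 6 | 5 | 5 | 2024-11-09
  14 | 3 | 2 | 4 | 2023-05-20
SELECT SUM(price) FROM products

Execution result:
1839.00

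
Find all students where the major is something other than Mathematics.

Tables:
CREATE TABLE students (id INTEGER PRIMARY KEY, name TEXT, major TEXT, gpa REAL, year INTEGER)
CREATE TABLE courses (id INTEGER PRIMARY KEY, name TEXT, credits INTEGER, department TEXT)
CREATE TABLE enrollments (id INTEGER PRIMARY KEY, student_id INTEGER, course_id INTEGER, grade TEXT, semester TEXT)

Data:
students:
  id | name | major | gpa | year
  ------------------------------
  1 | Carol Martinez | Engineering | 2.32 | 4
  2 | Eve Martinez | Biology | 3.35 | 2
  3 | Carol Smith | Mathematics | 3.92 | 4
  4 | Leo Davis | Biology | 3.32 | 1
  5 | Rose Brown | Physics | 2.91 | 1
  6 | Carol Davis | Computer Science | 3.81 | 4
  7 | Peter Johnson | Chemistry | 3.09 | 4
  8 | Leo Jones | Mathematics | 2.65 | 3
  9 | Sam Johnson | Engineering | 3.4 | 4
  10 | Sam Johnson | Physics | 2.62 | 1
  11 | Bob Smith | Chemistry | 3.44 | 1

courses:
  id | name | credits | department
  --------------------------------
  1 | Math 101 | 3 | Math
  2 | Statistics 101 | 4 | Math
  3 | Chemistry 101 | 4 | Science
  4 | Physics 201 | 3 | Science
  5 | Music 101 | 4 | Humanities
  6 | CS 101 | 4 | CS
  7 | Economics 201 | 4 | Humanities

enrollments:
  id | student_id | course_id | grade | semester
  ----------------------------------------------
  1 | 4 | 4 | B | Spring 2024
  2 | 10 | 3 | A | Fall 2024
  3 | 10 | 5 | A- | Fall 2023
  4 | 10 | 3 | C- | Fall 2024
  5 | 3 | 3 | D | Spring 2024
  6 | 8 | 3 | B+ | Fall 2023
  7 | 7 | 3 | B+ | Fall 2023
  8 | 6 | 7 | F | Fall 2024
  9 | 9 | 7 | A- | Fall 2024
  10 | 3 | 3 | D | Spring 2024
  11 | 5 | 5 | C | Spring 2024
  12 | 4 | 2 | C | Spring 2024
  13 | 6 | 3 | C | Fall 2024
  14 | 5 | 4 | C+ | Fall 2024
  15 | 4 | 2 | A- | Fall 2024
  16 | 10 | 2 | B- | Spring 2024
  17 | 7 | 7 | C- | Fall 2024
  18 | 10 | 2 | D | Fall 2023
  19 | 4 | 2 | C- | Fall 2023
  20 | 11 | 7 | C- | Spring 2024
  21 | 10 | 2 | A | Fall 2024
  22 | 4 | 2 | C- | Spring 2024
SELECT name, major FROM students WHERE major <> 'Mathematics'

Execution result:
name | major
Carol Martinez | Engineering
Eve Martinez | Biology
Leo Davis | Biology
Rose Brown | Physics
Carol Davis | Computer Science
Peter Johnson | Chemistry
Sam Johnson | Engineering
Sam Johnson | Physics
Bob Smith | Chemistry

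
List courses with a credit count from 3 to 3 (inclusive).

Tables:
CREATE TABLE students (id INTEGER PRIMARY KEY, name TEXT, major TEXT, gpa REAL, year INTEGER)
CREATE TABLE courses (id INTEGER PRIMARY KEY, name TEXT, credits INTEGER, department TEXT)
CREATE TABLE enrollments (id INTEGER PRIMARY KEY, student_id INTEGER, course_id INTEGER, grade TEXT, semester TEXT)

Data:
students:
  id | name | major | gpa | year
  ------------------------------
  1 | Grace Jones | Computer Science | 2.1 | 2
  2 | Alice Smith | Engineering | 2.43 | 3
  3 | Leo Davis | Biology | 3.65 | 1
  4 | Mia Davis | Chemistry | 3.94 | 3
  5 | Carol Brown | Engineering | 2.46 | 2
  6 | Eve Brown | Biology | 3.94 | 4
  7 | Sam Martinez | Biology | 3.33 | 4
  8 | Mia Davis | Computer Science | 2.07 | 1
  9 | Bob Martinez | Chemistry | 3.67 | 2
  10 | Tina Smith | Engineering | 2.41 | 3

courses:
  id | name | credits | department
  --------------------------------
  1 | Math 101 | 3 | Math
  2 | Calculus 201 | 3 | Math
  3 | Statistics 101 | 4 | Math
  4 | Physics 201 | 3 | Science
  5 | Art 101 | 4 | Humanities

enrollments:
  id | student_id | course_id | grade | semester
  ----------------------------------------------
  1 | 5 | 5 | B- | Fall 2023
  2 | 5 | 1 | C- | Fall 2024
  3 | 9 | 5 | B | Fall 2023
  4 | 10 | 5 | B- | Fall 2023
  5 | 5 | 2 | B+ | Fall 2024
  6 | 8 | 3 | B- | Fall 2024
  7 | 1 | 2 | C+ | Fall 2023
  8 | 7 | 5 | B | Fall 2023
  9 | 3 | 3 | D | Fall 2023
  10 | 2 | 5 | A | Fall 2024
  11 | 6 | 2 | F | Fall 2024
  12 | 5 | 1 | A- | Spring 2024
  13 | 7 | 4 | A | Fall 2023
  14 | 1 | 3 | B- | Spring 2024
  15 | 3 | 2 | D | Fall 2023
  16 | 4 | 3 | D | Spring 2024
SELECT name, credits FROM courses WHERE credits BETWEEN 3 AND 3

Execution result:
name | credits
Math 101 | 3
Calculus 201 | 3
Physics 201 | 3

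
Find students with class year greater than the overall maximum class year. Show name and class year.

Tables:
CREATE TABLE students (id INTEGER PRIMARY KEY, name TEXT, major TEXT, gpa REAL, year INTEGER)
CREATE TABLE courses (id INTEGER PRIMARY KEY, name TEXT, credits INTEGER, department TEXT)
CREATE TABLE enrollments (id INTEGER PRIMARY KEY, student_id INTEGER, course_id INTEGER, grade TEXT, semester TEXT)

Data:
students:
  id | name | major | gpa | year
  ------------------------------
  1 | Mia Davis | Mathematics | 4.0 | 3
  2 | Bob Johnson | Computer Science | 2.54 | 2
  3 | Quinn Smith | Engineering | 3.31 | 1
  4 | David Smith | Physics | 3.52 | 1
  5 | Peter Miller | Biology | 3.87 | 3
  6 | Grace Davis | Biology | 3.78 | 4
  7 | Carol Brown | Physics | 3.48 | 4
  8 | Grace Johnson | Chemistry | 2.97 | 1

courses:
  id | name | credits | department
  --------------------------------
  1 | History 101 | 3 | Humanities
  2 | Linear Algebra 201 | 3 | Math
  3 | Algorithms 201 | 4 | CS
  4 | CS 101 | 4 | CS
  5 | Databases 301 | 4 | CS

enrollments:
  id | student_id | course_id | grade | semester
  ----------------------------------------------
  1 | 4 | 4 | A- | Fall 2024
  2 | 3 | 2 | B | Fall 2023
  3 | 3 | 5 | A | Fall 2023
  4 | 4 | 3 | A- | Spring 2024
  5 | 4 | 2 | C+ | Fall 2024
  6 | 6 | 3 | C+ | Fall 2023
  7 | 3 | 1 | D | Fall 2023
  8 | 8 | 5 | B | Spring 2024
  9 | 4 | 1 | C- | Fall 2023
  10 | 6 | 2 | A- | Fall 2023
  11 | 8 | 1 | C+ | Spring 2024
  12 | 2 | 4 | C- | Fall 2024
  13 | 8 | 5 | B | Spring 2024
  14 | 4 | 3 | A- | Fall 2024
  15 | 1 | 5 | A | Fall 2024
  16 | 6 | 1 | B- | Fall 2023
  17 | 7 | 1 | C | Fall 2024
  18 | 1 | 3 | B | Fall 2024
SELECT name, year FROM students WHERE year > (SELECT MAX(year) FROM students)

Execution result:
(no rows)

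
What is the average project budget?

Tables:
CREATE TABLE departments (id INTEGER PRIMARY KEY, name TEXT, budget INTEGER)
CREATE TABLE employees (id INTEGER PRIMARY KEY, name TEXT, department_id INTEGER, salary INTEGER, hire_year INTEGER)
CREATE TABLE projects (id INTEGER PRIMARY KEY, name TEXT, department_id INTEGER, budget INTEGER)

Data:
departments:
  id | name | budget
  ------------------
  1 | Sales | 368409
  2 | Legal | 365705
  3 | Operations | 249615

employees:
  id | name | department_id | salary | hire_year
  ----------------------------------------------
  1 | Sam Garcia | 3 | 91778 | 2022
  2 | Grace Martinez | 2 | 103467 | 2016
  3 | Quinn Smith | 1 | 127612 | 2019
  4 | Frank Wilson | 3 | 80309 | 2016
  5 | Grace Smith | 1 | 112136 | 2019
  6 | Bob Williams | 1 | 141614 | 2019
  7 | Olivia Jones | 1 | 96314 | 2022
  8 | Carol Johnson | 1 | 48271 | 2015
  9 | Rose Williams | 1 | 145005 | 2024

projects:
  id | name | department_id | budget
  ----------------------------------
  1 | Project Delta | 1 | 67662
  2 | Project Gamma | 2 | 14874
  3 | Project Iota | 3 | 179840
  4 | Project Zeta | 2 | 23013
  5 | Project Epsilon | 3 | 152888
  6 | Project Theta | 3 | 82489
SELECT AVG(budget) FROM projects

Execution result:
86794.33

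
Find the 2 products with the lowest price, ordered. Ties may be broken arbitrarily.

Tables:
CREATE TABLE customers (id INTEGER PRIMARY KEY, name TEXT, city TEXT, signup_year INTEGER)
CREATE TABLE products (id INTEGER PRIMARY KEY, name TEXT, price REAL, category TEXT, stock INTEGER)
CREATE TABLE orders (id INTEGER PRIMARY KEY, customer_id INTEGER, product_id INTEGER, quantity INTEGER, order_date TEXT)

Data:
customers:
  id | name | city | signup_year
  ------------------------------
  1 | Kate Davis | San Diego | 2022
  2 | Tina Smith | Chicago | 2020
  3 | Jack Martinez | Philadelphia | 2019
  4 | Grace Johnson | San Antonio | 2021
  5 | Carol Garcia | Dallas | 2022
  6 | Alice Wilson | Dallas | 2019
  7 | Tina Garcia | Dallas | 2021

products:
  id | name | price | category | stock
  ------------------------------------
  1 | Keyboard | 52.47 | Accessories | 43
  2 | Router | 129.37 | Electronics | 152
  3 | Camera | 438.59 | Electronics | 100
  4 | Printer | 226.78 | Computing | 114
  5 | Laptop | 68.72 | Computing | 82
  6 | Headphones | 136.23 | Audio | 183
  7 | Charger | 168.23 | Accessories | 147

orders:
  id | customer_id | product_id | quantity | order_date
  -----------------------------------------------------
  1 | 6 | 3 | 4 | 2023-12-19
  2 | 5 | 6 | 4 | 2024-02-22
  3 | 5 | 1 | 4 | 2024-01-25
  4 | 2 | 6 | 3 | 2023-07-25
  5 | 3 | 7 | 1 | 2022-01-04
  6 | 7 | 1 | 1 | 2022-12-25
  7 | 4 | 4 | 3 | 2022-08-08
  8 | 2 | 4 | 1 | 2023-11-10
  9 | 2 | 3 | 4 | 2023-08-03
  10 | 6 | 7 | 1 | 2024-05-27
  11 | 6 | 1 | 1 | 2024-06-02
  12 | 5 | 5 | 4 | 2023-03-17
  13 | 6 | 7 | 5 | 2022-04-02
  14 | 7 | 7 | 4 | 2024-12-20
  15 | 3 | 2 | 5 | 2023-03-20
SELECT name, price FROM products ORDER BY price ASC LIMIT 2

Execution result:
name | price
Keyboard | 52.47
Laptop | 68.72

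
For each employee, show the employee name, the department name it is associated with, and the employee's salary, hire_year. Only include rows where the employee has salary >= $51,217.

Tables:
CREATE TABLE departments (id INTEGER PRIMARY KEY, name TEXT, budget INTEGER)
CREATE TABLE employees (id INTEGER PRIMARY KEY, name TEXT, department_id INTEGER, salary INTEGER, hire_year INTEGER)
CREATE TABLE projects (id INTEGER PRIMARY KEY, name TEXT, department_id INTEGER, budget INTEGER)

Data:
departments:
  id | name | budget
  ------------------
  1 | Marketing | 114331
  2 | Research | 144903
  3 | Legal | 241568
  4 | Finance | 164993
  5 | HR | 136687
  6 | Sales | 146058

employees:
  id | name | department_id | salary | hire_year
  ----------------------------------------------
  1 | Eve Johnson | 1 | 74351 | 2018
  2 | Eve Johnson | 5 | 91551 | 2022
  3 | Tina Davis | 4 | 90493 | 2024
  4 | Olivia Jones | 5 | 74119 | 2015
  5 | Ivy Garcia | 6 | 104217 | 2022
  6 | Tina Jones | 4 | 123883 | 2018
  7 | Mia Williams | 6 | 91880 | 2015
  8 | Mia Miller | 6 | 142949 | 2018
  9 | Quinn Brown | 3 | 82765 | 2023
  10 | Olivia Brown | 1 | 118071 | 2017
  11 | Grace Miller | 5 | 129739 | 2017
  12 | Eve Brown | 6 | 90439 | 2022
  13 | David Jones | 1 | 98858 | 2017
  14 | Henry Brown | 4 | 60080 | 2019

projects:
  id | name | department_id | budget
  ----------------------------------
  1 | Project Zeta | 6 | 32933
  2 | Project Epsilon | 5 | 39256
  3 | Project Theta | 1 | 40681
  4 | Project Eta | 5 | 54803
SELECT c.name, p.name AS department, c.salary, c.hire_year FROM employees c JOIN departments p ON c.department_id = p.id WHERE c.salary >= 51217

Execution result:
name | department | salary | hire_year
Eve Johnson | Marketing | 74351 | 2018
Eve Johnson | HR | 91551 | 2022
Tina Davis | Finance | 90493 | 2024
Olivia Jones | HR | 74119 | 2015
Ivy Garcia | Sales | 104217 | 2022
Tina Jones | Finance | 123883 | 2018
Mia Williams | Sales | 91880 | 2015
Mia Miller | Sales | 142949 | 2018
Quinn Brown | Legal | 82765 | 2023
Olivia Brown | Marketing | 118071 | 2017
Grace Miller | HR | 129739 | 2017
Eve Brown | Sales | 90439 | 2022
David Jones | Marketing | 98858 | 2017
Henry Brown | Finance | 60080 | 2019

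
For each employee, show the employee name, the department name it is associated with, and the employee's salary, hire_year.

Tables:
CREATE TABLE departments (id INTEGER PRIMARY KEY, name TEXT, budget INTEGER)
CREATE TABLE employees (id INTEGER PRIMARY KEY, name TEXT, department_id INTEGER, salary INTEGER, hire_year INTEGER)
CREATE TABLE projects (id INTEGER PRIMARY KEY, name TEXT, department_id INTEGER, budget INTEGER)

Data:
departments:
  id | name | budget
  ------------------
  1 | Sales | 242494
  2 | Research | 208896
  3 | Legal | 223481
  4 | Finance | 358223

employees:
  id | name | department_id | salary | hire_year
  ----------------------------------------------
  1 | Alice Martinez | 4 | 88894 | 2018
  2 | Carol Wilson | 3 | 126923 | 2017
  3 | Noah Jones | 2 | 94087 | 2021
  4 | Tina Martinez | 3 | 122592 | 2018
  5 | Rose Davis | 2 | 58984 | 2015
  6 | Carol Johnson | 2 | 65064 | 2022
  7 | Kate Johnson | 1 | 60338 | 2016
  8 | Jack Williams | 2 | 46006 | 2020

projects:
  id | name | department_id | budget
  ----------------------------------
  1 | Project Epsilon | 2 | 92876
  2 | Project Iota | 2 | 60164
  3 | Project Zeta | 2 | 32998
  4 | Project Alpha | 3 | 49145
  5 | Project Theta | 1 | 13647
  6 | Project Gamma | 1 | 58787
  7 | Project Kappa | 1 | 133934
SELECT c.name, p.name AS department, c.salary, c.hire_year FROM employees c JOIN departments p ON c.department_id = p.id

Execution result:
name | department | salary | hire_year
Alice Martinez | Finance | 88894 | 2018
Carol Wilson | Legal | 126923 | 2017
Noah Jones | Research | 94087 | 2021
Tina Martinez | Legal | 122592 | 2018
Rose Davis | Research | 58984 | 2015
Carol Johnson | Research | 65064 | 2022
Kate Johnson | Sales | 60338 | 2016
Jack Williams | Research | 46006 | 2020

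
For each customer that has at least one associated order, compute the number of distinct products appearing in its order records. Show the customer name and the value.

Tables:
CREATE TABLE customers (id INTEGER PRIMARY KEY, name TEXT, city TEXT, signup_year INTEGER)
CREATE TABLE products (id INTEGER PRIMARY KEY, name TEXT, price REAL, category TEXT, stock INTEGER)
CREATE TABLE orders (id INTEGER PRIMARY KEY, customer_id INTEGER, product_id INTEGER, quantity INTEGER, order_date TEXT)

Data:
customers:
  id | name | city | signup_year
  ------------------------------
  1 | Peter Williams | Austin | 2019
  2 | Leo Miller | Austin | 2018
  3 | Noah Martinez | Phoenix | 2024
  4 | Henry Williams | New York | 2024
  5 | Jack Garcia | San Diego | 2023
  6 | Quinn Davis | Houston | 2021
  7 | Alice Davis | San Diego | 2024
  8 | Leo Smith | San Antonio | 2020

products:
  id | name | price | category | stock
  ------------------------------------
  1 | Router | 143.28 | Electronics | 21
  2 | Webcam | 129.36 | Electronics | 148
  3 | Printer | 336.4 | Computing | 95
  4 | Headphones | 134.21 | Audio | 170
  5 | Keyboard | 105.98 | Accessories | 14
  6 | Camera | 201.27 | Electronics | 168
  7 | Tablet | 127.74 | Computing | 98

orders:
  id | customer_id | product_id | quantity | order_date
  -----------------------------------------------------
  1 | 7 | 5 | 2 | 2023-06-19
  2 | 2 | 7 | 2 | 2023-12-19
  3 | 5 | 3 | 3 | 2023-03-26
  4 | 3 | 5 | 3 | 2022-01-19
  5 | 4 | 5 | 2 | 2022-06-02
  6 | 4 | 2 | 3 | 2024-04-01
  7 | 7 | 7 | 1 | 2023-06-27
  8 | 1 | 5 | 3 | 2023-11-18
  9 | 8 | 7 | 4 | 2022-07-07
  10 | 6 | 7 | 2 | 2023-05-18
SELECT p.name, COUNT(DISTINCT c.product_id) AS distinct_product_count FROM orders c JOIN customers p ON c.customer_id = p.id GROUP BY p.id, p.name

Execution result:
name | distinct_product_count
Peter Williams | 1
Leo Miller | 1
Noah Martinez | 1
Henry Williams | 2
Jack Garcia | 1
Quinn Davis | 1
Alice Davis | 2
Leo Smith | 1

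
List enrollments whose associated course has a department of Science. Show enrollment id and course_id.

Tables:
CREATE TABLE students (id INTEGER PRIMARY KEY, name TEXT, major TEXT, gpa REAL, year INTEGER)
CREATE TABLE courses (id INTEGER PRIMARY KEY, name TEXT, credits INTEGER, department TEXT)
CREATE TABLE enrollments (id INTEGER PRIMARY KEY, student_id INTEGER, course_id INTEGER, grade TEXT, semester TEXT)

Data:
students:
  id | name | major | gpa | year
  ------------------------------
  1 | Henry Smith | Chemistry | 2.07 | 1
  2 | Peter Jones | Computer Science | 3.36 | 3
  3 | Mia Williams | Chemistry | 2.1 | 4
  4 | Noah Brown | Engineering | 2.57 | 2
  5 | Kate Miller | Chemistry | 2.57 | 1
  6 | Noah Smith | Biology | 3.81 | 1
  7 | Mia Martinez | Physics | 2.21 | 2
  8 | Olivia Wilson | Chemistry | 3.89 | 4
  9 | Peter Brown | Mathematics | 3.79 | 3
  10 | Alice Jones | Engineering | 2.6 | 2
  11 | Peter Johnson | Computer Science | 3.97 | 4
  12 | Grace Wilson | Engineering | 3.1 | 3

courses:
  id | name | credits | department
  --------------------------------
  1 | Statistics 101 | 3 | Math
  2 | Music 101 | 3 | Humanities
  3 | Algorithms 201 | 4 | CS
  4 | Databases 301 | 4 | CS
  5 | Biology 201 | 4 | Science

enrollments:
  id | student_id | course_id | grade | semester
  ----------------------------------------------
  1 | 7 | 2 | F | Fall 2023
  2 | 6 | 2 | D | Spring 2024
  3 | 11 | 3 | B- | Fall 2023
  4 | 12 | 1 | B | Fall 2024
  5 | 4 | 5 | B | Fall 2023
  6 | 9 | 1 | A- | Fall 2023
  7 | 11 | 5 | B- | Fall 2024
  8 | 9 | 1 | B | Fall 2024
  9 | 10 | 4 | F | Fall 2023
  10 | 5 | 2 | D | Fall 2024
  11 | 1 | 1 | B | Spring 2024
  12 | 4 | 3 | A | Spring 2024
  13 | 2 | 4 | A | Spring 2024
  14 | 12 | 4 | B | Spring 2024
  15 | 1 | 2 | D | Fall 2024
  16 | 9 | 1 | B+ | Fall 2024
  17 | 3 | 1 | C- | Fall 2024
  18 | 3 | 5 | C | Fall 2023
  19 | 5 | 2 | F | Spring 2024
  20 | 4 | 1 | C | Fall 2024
SELECT id, course_id FROM enrollments WHERE course_id IN (SELECT id FROM courses WHERE department = 'Science')

Execution result:
id | course_id
5 | 5
7 | 5
18 | 5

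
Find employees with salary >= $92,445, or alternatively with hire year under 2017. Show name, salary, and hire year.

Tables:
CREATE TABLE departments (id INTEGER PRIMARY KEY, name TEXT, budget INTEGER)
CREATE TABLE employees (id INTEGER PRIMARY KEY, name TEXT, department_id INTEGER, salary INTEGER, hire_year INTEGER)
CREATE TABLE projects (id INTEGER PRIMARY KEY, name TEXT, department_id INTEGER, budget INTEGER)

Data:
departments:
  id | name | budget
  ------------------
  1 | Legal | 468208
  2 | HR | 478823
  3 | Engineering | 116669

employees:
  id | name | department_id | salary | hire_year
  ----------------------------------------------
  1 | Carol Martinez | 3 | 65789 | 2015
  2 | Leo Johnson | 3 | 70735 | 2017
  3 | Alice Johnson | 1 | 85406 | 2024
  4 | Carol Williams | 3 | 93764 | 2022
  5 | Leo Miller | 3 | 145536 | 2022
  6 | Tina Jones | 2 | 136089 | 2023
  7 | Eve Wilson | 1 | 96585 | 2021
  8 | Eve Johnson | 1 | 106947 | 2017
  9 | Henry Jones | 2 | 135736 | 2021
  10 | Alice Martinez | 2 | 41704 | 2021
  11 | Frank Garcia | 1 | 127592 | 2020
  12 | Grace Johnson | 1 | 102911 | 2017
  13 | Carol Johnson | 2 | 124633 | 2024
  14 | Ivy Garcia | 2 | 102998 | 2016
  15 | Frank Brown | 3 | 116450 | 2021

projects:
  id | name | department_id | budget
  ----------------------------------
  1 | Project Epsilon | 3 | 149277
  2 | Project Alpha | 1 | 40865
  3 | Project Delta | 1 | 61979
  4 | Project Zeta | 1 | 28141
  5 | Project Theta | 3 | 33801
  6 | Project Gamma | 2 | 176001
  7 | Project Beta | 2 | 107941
SELECT name, salary, hire_year FROM employees WHERE salary >= 92445 OR hire_year < 2017

Execution result:
name | salary | hire_year
Carol Martinez | 65789 | 2015
Carol Williams | 93764 | 2022
Leo Miller | 145536 | 2022
Tina Jones | 136089 | 2023
Eve Wilson | 96585 | 2021
Eve Johnson | 106947 | 2017
Henry Jones | 135736 | 2021
Frank Garcia | 127592 | 2020
Grace Johnson | 102911 | 2017
Carol Johnson | 124633 | 2024
Ivy Garcia | 102998 | 2016
Frank Brown | 116450 | 2021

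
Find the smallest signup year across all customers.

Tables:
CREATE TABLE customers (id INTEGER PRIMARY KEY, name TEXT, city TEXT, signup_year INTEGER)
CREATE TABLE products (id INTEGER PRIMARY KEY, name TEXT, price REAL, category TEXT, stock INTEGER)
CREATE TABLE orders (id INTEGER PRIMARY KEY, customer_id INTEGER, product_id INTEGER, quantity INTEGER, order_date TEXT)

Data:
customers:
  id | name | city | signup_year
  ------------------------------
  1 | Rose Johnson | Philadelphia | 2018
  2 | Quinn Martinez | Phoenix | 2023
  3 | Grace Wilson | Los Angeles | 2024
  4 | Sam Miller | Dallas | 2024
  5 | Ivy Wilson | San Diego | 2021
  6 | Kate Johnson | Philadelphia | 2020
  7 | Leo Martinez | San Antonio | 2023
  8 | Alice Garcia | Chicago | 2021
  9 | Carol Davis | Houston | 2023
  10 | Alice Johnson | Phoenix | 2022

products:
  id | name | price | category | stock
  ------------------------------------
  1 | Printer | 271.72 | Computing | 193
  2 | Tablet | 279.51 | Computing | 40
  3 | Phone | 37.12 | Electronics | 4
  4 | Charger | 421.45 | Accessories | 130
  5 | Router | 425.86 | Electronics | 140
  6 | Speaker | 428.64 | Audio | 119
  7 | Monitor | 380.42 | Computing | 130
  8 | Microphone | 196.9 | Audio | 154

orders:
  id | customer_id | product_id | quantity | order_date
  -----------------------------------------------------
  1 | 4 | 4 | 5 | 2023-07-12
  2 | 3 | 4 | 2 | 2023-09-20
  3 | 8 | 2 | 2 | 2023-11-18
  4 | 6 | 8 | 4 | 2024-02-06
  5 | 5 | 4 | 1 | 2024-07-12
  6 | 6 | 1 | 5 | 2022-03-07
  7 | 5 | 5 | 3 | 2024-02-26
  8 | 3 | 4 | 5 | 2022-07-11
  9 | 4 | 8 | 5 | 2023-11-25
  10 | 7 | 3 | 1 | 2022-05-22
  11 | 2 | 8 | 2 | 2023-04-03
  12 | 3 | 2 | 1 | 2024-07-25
SELECT MIN(signup_year) FROM customers

Execution result:
2018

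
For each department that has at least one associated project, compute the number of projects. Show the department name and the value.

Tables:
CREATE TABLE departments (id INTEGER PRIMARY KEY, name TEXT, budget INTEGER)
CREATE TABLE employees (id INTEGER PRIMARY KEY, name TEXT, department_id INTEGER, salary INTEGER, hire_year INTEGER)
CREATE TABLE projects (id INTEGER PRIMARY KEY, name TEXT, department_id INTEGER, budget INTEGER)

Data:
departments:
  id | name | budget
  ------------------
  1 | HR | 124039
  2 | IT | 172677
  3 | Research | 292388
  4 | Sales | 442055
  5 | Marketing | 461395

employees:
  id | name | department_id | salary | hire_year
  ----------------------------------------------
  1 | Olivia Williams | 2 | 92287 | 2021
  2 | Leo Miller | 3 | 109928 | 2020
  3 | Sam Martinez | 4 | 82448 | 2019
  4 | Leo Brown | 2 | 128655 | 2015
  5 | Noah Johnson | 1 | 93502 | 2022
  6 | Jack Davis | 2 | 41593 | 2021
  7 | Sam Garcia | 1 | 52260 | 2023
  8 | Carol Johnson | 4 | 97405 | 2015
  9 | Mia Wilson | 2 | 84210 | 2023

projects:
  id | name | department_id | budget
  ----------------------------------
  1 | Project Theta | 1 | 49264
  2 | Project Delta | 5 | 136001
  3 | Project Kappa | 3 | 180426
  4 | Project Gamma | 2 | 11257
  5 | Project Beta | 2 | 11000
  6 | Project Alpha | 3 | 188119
SELECT p.name, COUNT(*) AS n FROM projects c JOIN departments p ON c.department_id = p.id GROUP BY p.id, p.name

Execution result:
name | n
HR | 1
IT | 2
Research | 2
Marketing | 1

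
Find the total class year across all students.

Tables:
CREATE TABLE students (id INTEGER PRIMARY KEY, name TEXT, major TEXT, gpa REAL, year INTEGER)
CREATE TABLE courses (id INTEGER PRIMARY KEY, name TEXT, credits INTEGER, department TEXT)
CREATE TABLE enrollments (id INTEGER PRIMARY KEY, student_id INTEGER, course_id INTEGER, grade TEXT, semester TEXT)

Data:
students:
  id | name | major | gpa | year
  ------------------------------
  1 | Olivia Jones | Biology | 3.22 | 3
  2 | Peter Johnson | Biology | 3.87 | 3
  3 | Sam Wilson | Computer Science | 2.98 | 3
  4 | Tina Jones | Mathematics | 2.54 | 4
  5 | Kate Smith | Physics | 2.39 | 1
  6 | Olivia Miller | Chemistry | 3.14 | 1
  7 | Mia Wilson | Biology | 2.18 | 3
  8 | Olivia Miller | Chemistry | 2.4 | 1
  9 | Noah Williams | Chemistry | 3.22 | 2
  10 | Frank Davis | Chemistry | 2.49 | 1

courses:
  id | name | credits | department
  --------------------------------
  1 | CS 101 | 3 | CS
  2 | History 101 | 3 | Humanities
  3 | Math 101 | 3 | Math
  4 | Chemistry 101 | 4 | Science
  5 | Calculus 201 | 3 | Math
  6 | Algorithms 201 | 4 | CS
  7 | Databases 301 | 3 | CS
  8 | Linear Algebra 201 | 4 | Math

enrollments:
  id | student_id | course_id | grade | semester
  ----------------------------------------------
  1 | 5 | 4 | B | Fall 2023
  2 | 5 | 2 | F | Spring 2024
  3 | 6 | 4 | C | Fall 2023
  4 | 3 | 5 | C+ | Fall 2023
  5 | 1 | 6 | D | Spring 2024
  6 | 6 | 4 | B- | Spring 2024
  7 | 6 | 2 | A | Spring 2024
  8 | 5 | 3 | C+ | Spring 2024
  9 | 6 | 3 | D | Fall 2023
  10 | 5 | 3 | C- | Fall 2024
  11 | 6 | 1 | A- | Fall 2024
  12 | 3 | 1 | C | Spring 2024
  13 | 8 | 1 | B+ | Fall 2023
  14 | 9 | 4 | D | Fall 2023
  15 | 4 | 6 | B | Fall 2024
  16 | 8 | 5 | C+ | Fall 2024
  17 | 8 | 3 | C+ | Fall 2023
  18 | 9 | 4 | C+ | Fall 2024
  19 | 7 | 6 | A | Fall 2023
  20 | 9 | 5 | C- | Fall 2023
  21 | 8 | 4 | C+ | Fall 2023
SELECT SUM(year) FROM students

Execution result:
22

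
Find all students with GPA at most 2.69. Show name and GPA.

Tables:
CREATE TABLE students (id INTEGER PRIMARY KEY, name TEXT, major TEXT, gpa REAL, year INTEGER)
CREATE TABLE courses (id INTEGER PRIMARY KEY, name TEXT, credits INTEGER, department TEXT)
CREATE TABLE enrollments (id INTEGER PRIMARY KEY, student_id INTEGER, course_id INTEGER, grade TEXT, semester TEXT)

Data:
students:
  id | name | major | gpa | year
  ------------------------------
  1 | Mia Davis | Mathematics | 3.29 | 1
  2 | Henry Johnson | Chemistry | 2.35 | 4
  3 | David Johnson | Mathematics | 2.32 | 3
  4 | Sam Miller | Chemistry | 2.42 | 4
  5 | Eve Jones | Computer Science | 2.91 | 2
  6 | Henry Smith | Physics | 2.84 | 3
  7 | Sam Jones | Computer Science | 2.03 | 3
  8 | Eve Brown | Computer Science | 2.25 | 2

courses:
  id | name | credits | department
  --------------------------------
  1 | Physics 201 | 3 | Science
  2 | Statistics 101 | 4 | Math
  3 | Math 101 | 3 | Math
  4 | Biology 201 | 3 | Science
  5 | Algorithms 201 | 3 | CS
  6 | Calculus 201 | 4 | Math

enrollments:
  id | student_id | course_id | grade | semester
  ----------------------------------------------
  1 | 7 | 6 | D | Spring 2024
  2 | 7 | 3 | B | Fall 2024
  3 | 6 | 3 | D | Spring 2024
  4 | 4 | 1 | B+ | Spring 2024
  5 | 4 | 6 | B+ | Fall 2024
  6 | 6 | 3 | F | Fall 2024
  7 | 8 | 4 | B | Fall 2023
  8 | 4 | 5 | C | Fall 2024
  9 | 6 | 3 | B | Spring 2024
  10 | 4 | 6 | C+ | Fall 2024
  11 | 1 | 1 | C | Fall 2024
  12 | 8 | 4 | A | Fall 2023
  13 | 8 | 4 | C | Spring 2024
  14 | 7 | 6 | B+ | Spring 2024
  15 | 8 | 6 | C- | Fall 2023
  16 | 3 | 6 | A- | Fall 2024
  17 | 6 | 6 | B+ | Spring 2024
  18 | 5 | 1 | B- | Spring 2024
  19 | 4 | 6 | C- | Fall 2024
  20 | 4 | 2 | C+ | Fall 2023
SELECT name, gpa FROM students WHERE gpa <= 2.69

Execution result:
name | gpa
Henry Johnson | 2.35
David Johnson | 2.32
Sam Miller | 2.42
Sam Jones | 2.03
Eve Brown | 2.25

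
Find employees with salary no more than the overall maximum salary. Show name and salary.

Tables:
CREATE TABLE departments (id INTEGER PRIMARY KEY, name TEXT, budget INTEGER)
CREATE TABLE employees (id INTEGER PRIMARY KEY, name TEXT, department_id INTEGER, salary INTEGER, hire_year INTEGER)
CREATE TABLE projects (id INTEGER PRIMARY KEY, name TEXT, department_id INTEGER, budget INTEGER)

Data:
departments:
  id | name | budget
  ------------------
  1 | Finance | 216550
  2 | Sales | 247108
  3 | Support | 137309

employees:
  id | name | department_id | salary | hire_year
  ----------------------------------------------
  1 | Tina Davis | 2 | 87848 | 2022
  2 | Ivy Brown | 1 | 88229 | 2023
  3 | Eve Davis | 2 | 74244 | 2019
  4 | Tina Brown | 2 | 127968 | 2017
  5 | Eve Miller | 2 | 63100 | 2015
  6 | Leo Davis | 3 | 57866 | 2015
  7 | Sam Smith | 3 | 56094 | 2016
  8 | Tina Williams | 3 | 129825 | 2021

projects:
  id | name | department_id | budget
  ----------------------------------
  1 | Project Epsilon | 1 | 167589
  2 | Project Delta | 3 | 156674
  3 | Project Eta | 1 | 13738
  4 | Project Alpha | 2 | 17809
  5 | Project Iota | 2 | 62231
SELECT name, salary FROM employees WHERE salary <= (SELECT MAX(salary) FROM employees)

Execution result:
name | salary
Tina Davis | 87848
Ivy Brown | 88229
Eve Davis | 74244
Tina Brown | 127968
Eve Miller | 63100
Leo Davis | 57866
Sam Smith | 56094
Tina Williams | 129825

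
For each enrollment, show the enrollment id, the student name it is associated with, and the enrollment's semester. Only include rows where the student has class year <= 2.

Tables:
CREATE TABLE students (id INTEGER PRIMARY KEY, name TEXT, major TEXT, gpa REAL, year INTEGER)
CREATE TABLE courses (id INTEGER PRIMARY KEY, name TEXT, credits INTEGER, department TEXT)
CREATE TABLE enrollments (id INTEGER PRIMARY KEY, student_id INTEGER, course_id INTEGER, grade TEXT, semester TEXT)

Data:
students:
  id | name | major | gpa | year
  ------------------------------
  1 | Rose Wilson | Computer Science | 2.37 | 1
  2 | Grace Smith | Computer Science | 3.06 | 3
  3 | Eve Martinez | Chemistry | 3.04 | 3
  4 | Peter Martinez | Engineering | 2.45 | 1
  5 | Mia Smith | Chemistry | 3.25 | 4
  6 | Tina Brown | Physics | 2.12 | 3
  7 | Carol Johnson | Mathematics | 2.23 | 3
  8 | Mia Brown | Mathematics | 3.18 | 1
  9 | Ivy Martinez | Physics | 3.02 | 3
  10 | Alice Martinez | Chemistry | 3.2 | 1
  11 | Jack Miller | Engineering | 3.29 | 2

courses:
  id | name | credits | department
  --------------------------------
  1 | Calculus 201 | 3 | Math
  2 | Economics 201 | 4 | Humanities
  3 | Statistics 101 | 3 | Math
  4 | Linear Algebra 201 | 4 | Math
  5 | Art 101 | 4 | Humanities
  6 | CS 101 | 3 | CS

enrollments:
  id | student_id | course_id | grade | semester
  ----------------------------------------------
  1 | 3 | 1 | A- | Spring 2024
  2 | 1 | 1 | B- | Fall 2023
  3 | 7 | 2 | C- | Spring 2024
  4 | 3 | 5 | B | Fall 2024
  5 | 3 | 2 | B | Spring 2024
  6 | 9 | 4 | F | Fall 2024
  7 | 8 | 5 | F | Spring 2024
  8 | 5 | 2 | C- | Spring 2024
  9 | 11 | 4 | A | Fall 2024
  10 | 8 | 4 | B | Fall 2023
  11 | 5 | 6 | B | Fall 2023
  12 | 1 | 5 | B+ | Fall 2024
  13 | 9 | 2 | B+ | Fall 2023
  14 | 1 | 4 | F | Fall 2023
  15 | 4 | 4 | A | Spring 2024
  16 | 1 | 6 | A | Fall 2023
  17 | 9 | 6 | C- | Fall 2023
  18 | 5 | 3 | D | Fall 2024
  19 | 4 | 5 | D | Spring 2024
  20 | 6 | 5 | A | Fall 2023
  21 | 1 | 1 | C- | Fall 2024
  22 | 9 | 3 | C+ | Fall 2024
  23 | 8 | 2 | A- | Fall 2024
SELECT c.id, p.name AS student, c.semester FROM enrollments c JOIN students p ON c.student_id = p.id WHERE p.year <= 2

Execution result:
id | student | semester
2 | Rose Wilson | Fall 2023
7 | Mia Brown | Spring 2024
9 | Jack Miller | Fall 2024
10 | Mia Brown | Fall 2023
12 | Rose Wilson | Fall 2024
14 | Rose Wilson | Fall 2023
15 | Peter Martinez | Spring 2024
16 | Rose Wilson | Fall 2023
19 | Peter Martinez | Spring 2024
21 | Rose Wilson | Fall 2024
23 | Mia Brown | Fall 2024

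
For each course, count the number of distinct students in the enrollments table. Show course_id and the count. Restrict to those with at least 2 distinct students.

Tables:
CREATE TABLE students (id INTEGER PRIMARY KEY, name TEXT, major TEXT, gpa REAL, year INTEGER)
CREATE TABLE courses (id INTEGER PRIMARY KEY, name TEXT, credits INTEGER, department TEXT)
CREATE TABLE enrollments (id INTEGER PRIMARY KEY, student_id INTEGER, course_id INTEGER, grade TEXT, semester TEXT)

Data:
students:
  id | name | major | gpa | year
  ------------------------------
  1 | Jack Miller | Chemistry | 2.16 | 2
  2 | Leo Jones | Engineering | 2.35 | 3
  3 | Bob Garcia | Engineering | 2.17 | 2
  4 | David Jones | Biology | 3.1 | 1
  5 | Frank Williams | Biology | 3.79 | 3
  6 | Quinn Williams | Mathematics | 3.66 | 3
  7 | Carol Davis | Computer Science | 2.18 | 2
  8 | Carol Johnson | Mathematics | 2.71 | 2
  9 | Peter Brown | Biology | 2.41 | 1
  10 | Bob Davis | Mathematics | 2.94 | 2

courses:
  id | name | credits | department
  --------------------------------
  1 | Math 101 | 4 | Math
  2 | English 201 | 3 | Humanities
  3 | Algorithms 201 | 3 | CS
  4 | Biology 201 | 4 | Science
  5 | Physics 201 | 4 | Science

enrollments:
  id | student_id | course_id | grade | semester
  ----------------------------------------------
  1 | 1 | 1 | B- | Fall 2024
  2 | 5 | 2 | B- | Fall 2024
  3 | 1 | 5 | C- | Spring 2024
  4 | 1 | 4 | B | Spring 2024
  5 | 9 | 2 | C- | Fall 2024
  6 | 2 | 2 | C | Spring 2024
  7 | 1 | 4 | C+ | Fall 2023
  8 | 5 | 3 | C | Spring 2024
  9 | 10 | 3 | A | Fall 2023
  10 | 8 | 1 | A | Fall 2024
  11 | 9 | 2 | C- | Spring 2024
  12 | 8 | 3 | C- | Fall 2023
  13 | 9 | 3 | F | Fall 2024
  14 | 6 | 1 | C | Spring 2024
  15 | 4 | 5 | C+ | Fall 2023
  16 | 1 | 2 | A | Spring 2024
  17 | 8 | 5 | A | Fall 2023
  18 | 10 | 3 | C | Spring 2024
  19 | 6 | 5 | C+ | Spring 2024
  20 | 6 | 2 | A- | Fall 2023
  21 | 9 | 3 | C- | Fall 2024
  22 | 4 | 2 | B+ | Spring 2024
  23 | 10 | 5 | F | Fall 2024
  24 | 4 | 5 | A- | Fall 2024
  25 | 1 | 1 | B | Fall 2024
SELECT course_id, COUNT(DISTINCT student_id) AS distinct_student_count FROM enrollments GROUP BY course_id HAVING COUNT(DISTINCT student_id) >= 2

Execution result:
course_id | distinct_student_count
1 | 3
2 | 6
3 | 4
5 | 5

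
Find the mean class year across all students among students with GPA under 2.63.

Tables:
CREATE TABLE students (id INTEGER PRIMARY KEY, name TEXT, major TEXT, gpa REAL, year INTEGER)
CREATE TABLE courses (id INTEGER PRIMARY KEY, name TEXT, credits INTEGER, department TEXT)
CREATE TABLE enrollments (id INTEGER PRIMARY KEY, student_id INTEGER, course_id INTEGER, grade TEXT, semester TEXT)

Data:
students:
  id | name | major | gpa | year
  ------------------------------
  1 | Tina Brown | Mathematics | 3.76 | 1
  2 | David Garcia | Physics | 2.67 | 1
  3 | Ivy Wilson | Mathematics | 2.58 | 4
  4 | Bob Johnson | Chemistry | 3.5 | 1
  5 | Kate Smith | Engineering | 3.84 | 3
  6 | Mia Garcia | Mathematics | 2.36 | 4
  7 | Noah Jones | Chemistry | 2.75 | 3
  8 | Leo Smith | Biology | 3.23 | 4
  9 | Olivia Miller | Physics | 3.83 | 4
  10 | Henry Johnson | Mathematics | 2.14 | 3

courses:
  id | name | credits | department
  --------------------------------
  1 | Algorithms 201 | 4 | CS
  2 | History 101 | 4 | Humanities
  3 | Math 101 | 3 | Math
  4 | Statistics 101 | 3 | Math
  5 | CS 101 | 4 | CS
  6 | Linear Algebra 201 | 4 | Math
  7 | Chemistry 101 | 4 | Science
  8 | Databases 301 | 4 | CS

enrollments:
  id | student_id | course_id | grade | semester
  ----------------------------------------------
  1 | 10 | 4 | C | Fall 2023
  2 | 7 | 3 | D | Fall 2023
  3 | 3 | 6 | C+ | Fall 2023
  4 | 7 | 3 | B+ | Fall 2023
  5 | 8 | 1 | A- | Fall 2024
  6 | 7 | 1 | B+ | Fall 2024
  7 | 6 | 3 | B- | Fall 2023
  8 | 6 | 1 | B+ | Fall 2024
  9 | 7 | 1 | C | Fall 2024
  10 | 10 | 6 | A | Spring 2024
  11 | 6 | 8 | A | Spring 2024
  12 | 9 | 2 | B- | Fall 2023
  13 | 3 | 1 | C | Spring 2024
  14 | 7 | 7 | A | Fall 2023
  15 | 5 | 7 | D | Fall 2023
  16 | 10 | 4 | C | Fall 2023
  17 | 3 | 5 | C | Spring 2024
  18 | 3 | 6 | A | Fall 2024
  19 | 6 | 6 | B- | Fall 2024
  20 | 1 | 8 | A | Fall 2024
SELECT AVG(year) FROM students WHERE gpa < 2.63

Execution result:
3.67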